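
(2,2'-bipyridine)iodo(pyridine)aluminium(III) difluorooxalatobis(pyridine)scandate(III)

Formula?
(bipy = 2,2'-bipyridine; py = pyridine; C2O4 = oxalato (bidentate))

Cation [Al…]: ligand charges -1, Al(III) ⇒ ion charge 2+.
Anion [Sc…]: ligand charges -4, Sc(III) ⇒ ion charge 1−.

[Al(bipy)I(py)][Sc(C2O4)F2(py)2]2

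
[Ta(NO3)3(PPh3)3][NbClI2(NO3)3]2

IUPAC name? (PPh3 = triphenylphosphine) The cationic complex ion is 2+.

trinitratotris(triphenylphosphine)tantalum(V) chlorodiiodotrinitratoniobate(V)

Both ions are complex: the cation is named first with the plain metal name, the anion second with the -ate form; each ion's ligands are alphabetised independently.
The complex cation is given as 2+; its ligand charges sum to -3, so Ta = +5.
With 2 anions per cation, each anion must be 2/2 = 1−.
Anion: ligand charges sum to -6; for the ion to be 1−, Nb = +5.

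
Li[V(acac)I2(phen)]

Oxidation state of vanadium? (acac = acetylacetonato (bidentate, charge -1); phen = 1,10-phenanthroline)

1 lithium outside the brackets (+1 each) → the complex ion is 1−.
Ligand charges: 1×acac = -1; 1×phen neutral; 2×I = -2; sum -3.
V + (-3) = 1− ⇒ V is +2.

+2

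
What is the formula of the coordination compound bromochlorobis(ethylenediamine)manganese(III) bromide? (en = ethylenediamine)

Ligands: 2 ethylenediamine (en, neutral), 1 bromo (Br, -1), 1 chloro (Cl, -1). Ligand charge sum = -2.
With Mn in oxidation state +3, the complex ion is [Mn...]^1+.
Charge balance with bromide (-1) requires 1 complex ion per 1 bromide.

[MnBrCl(en)2]Br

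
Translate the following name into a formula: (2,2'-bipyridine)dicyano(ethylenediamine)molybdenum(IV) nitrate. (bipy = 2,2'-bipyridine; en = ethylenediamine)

[Mo(bipy)(CN)2(en)](NO3)2

Ligands: 1 2,2'-bipyridine (bipy, neutral), 1 ethylenediamine (en, neutral), 2 cyano (CN, -1). Ligand charge sum = -2.
Charge balance with nitrate (-1) requires 1 complex ion per 2 nitrate.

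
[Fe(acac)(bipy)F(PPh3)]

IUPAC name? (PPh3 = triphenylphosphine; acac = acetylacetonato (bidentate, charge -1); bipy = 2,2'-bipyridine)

(acetylacetonato)(2,2'-bipyridine)fluoro(triphenylphosphine)iron(II)

There is no counter-ion, so the complex is neutral overall.
Ligand charges: 1×triphenylphosphine (neutral), 1×acetylacetonato (-1 each), 1×fluoro (-1 each), 1×2,2'-bipyridine (neutral); total -2. So Fe + (-2) = 0, giving Fe = +2.
Ligands are named alphabetically: acetylacetonato before bipyridine before fluoro before triphenylphosphine.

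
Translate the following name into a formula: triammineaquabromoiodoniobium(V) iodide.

[NbBr(H2O)I(NH3)3]I3

Ligands: 1 bromo (Br, -1), 3 ammine (NH3, neutral), 1 iodo (I, -1), 1 aqua (H2O, neutral). Ligand charge sum = -2.
With Nb in oxidation state +5, the complex ion is [Nb...]^3+.
Charge balance with iodide (-1) requires 1 complex ion per 3 iodide.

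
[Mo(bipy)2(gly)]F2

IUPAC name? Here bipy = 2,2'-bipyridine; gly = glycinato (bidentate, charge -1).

The 2 fluoride counter-ions carry a total charge of -2, so each complex ion is 2+.
Ligand charges: 2×2,2'-bipyridine (neutral), 1×glycinato (-1 each); total -1. So Mo + (-1) = 2+, giving Mo = +3.
Ligands are named alphabetically: bipyridine before glycinato.

bis(2,2'-bipyridine)(glycinato)molybdenum(III) fluoride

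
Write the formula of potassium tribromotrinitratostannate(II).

K4[SnBr3(NO3)3]

Ligands: 3 nitrato (NO3, -1), 3 bromo (Br, -1). Ligand charge sum = -6.
Charge balance with potassium (+1) requires 1 complex ion per 4 potassium.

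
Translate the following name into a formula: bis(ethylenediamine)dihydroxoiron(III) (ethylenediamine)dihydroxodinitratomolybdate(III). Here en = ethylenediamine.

[Fe(en)2(OH)2][Mo(en)(NO3)2(OH)2]

Cation [Fe…]: ligand charges -2, Fe(III) ⇒ ion charge 1+.
Anion [Mo…]: ligand charges -4, Mo(III) ⇒ ion charge 1−.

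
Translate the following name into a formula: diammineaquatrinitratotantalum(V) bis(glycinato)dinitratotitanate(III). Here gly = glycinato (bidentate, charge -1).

Cation [Ta…]: ligand charges -3, Ta(V) ⇒ ion charge 2+.
Anion [Ti…]: ligand charges -4, Ti(III) ⇒ ion charge 1−.

[Ta(H2O)(NH3)2(NO3)3][Ti(gly)2(NO3)2]2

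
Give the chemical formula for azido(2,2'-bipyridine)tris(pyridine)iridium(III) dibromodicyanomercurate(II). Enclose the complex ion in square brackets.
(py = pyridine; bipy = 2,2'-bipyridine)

Cation [Ir…]: ligand charges -1, Ir(III) ⇒ ion charge 2+.
Anion [Hg…]: ligand charges -4, Hg(II) ⇒ ion charge 2−.
One 2+ cation balances one 2− anion.

[Ir(bipy)(N3)(py)3][HgBr2(CN)2]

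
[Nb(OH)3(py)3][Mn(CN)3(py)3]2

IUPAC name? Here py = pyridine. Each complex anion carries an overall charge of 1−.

trihydroxotris(pyridine)niobium(V) tricyanotris(pyridine)manganate(II)

Both ions are complex: the cation is named first with the plain metal name, the anion second with the -ate form; each ion's ligands are alphabetised independently.
The complex anion is given as 1−; its ligand charges sum to -3, so Mn = +2.
With 2 anions per cation, the cation must be 2×1 = 2+.
Cation: ligand charges sum to -3; for the ion to be 2+, Nb = +5.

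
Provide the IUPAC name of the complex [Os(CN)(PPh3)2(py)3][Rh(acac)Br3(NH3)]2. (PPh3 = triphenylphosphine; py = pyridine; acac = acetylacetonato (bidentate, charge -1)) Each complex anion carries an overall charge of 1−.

Both ions are complex: the cation is named first with the plain metal name, the anion second with the -ate form; each ion's ligands are alphabetised independently.
The complex anion is given as 1−; its ligand charges sum to -4, so Rh = +3.
With 2 anions per cation, the cation must be 2×1 = 2+.
Cation: ligand charges sum to -1; for the ion to be 2+, Os = +3.

cyanotris(pyridine)bis(triphenylphosphine)osmium(III) (acetylacetonato)amminetribromorhodate(III)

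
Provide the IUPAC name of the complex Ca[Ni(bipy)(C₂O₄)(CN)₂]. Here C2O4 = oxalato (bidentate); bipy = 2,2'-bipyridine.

calcium (2,2'-bipyridine)dicyanooxalatonickelate(II)

The 1 calcium counter-ion carries a total charge of +2, so each complex ion is 2−.
Ligand charges: 1×oxalato (-2 each), 2×cyano (-1 each), 1×2,2'-bipyridine (neutral); total -4. So Ni + (-4) = 2−, giving Ni = +2.
The complex ion is anionic, so nickel takes the -ate form nickelate(II).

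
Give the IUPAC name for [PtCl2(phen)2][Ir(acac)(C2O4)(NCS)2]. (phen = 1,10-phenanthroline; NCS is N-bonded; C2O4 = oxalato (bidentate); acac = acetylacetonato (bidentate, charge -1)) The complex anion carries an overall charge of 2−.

Both ions are complex: the cation is named first with the plain metal name, the anion second with the -ate form; each ion's ligands are alphabetised independently.
The complex anion is given as 2−; its ligand charges sum to -5, so Ir = +3.
A 1:1 salt means the cation carries the equal and opposite charge, 2+.
Cation: ligand charges sum to -2; for the ion to be 2+, Pt = +4.

dichlorobis(1,10-phenanthroline)platinum(IV) (acetylacetonato)diisothiocyanatooxalatoiridate(III)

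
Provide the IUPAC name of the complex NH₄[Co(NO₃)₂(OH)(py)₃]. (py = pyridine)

ammonium hydroxodinitratotris(pyridine)cobaltate(II)

The 1 ammonium counter-ion carries a total charge of +1, so each complex ion is 1−.
Ligand charges: 3×pyridine (neutral), 2×nitrato (-1 each), 1×hydroxo (-1 each); total -3. So Co + (-3) = 1−, giving Co = +2.
Ligands are named alphabetically: hydroxo before nitrato before pyridine.
The complex ion is anionic, so cobalt takes the -ate form cobaltate(II).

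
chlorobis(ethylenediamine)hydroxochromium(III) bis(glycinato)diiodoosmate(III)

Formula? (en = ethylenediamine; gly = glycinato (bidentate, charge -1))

Cation [Cr…]: ligand charges -2, Cr(III) ⇒ ion charge 1+.
Anion [Os…]: ligand charges -4, Os(III) ⇒ ion charge 1−.
One 1+ cation balances one 1− anion.

[CrCl(en)2(OH)][Os(gly)2I2]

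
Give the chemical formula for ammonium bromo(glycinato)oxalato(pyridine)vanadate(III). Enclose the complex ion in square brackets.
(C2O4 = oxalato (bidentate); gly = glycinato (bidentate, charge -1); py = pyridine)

NH4[VBr(C2O4)(gly)(py)]

Ligands: 1 oxalato (C2O4, -2), 1 glycinato (gly, -1), 1 pyridine (py, neutral), 1 bromo (Br, -1). Ligand charge sum = -4.
With V in oxidation state +3, the complex ion is [V...]^1−.
Charge balance with ammonium (+1) requires 1 complex ion per 1 ammonium.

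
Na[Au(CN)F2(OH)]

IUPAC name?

The 1 sodium counter-ion carries a total charge of +1, so each complex ion is 1−.
Ligand charges: 1×hydroxo (-1 each), 2×fluoro (-1 each), 1×cyano (-1 each); total -4. So Au + (-4) = 1−, giving Au = +3.
The complex ion is anionic, so gold takes the -ate form aurate(III).

sodium cyanodifluorohydroxoaurate(III)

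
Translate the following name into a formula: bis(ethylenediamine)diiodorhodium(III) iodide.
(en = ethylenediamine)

Ligands: 2 ethylenediamine (en, neutral), 2 iodo (I, -1). Ligand charge sum = -2.
Charge balance with iodide (-1) requires 1 complex ion per 1 iodide.

[Rh(en)2I2]I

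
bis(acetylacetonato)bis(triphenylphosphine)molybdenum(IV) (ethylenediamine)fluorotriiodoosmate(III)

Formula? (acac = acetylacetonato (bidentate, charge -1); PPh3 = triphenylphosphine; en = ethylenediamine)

[Mo(acac)2(PPh3)2][Os(en)FI3]2

Cation [Mo…]: ligand charges -2, Mo(IV) ⇒ ion charge 2+.
Anion [Os…]: ligand charges -4, Os(III) ⇒ ion charge 1−.
One 2+ cation requires 2 of the 1− anion.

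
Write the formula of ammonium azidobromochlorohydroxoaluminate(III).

NH4[AlBrCl(N3)(OH)]

Ligands: 1 azido (N3, -1), 1 chloro (Cl, -1), 1 bromo (Br, -1), 1 hydroxo (OH, -1). Ligand charge sum = -4.
With Al in oxidation state +3, the complex ion is [Al...]^1−.
Charge balance with ammonium (+1) requires 1 complex ion per 1 ammonium.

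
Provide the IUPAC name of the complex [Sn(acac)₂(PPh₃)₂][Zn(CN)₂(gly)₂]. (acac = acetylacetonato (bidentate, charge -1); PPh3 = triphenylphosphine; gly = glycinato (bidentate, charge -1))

bis(acetylacetonato)bis(triphenylphosphine)tin(IV) dicyanobis(glycinato)zincate(II)

Both ions are complex: the cation is named first with the plain metal name, the anion second with the -ate form; each ion's ligands are alphabetised independently.
Zinc is always +2 in its complexes; the anion's ligand charges sum to -4, so the complex anion is 2−.
A 1:1 salt means the cation carries the equal and opposite charge, 2+.
Cation: ligand charges sum to -2; for the ion to be 2+, Sn = +4.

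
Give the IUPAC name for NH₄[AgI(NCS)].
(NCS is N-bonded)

ammonium iodoisothiocyanatoargentate(I)

The 1 ammonium counter-ion carries a total charge of +1, so each complex ion is 1−.
Ligand charges: 1×isothiocyanato (-1 each), 1×iodo (-1 each); total -2. So Ag + (-2) = 1−, giving Ag = +1.
The complex ion is anionic, so silver takes the -ate form argentate(I).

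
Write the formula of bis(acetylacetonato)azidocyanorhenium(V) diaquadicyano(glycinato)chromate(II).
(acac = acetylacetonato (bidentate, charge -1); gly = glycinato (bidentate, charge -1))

Cation [Re…]: ligand charges -4, Re(V) ⇒ ion charge 1+.
Anion [Cr…]: ligand charges -3, Cr(II) ⇒ ion charge 1−.

[Re(acac)2(CN)(N3)][Cr(CN)2(gly)(H2O)2]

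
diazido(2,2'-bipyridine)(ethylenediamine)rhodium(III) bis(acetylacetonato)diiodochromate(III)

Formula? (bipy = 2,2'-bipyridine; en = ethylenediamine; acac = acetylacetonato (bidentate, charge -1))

[Rh(bipy)(en)(N3)2][Cr(acac)2I2]

Cation [Rh…]: ligand charges -2, Rh(III) ⇒ ion charge 1+.
Anion [Cr…]: ligand charges -4, Cr(III) ⇒ ion charge 1−.
One 1+ cation balances one 1− anion.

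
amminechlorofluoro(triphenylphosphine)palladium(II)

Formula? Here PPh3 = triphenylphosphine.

Ligands: 1 ammine (NH3, neutral), 1 fluoro (F, -1), 1 chloro (Cl, -1), 1 triphenylphosphine (PPh3, neutral). Ligand charge sum = -2.
With Pd in oxidation state +2, the complex ion is [Pd...].

[PdClF(NH3)(PPh3)]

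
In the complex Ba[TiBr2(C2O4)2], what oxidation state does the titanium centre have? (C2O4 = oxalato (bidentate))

+4

1 barium outside the brackets (+2 each) → the complex ion is 2−.
Ligand charges: 2×Br = -2; 2×C2O4 = -4; sum -6.
Ti + (-6) = 2− ⇒ Ti is +4.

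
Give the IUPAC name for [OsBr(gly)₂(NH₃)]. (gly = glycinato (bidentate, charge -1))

amminebromobis(glycinato)osmium(III)

There is no counter-ion, so the complex is neutral overall.
Ligand charges: 1×bromo (-1 each), 1×ammine (neutral), 2×glycinato (-1 each); total -3. So Os + (-3) = 0, giving Os = +3.
Ligands are named alphabetically: ammine before bromo before glycinato.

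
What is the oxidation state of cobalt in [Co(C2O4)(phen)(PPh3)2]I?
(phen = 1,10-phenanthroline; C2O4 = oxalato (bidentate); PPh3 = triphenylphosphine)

1 iodide outside the brackets (-1 each) → the complex ion is 1+.
Ligand charges: 1×phen neutral; 1×C2O4 = -2; 2×PPh3 neutral; sum -2.
Co + (-2) = 1+ ⇒ Co is +3.

+3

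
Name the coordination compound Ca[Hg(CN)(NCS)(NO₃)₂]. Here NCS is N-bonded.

The 1 calcium counter-ion carries a total charge of +2, so each complex ion is 2−.
Ligand charges: 1×cyano (-1 each), 1×isothiocyanato (-1 each), 2×nitrato (-1 each); total -4. So Hg + (-4) = 2−, giving Hg = +2.
Ligands are named alphabetically: cyano before isothiocyanato before nitrato.
The complex ion is anionic, so mercury takes the -ate form mercurate(II).

calcium cyanoisothiocyanatodinitratomercurate(II)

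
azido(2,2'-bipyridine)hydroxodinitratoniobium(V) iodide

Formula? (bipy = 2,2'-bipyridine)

Ligands: 2 nitrato (NO3, -1), 1 2,2'-bipyridine (bipy, neutral), 1 azido (N3, -1), 1 hydroxo (OH, -1). Ligand charge sum = -4.
Charge balance with iodide (-1) requires 1 complex ion per 1 iodide.

[Nb(bipy)(N3)(NO3)2(OH)]I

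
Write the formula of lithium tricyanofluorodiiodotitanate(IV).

Li2[Ti(CN)3FI2]

Ligands: 1 fluoro (F, -1), 2 iodo (I, -1), 3 cyano (CN, -1). Ligand charge sum = -6.
With Ti in oxidation state +4, the complex ion is [Ti...]^2−.
Charge balance with lithium (+1) requires 1 complex ion per 2 lithium.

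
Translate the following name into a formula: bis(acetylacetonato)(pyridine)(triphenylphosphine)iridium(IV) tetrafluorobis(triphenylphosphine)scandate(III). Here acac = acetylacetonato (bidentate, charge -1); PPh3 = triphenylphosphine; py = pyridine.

[Ir(acac)2(PPh3)(py)][ScF4(PPh3)2]2

Cation [Ir…]: ligand charges -2, Ir(IV) ⇒ ion charge 2+.
Anion [Sc…]: ligand charges -4, Sc(III) ⇒ ion charge 1−.
One 2+ cation requires 2 of the 1− anion.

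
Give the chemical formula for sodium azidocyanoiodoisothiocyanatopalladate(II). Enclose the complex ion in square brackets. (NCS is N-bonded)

Na2[Pd(CN)I(N3)(NCS)]

Ligands: 1 azido (N3, -1), 1 isothiocyanato (NCS, -1), 1 cyano (CN, -1), 1 iodo (I, -1). Ligand charge sum = -4.
With Pd in oxidation state +2, the complex ion is [Pd...]^2−.
Charge balance with sodium (+1) requires 1 complex ion per 2 sodium.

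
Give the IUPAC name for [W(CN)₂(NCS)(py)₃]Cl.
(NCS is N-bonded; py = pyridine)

The 1 chloride counter-ion carries a total charge of -1, so each complex ion is 1+.
Ligand charges: 1×isothiocyanato (-1 each), 2×cyano (-1 each), 3×pyridine (neutral); total -3. So W + (-3) = 1+, giving W = +4.
Ligands are named alphabetically: cyano before isothiocyanato before pyridine.

dicyanoisothiocyanatotris(pyridine)tungsten(IV) chloride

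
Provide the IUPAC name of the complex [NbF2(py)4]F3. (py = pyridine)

The 3 fluoride counter-ions carry a total charge of -3, so each complex ion is 3+.
Ligand charges: 4×pyridine (neutral), 2×fluoro (-1 each); total -2. So Nb + (-2) = 3+, giving Nb = +5.
Ligands are named alphabetically: fluoro before pyridine.

difluorotetrakis(pyridine)niobium(V) fluoride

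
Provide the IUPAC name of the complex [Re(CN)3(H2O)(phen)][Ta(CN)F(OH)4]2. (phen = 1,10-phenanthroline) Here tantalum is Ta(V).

aquatricyano(1,10-phenanthroline)rhenium(V) cyanofluorotetrahydroxotantalate(V)

Both ions are complex: the cation is named first with the plain metal name, the anion second with the -ate form; each ion's ligands are alphabetised independently.
Ta is given as +5; the anion's ligand charges sum to -6, so the complex anion is 1−.
With 2 anions per cation, the cation must be 2×1 = 2+.
Cation: ligand charges sum to -3; for the ion to be 2+, Re = +5.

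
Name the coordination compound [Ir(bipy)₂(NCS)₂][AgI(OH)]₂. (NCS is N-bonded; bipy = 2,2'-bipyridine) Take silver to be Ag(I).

bis(2,2'-bipyridine)diisothiocyanatoiridium(IV) hydroxoiodoargentate(I)

Both ions are complex: the cation is named first with the plain metal name, the anion second with the -ate form; each ion's ligands are alphabetised independently.
Ag is given as +1; the anion's ligand charges sum to -2, so the complex anion is 1−.
With 2 anions per cation, the cation must be 2×1 = 2+.
Cation: ligand charges sum to -2; for the ion to be 2+, Ir = +4.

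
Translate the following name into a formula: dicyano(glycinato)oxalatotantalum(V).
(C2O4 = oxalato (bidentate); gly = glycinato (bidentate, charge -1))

Ligands: 1 oxalato (C2O4, -2), 2 cyano (CN, -1), 1 glycinato (gly, -1). Ligand charge sum = -5.
With Ta in oxidation state +5, the complex ion is [Ta...].

[Ta(C2O4)(CN)2(gly)]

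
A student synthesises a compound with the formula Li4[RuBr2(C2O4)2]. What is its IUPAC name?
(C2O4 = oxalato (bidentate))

lithium dibromodioxalatoruthenate(II)

The 4 lithium counter-ions carry a total charge of +4, so each complex ion is 4−.
Ligand charges: 2×bromo (-1 each), 2×oxalato (-2 each); total -6. So Ru + (-6) = 4−, giving Ru = +2.
Ligands are named alphabetically: bromo before oxalato.
The complex ion is anionic, so ruthenium takes the -ate form ruthenate(II).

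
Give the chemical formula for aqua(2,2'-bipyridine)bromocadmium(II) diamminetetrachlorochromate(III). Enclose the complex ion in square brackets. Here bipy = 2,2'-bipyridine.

[Cd(bipy)Br(H2O)][CrCl4(NH3)2]

Cation [Cd…]: ligand charges -1, Cd(II) ⇒ ion charge 1+.
Anion [Cr…]: ligand charges -4, Cr(III) ⇒ ion charge 1−.
One 1+ cation balances one 1− anion.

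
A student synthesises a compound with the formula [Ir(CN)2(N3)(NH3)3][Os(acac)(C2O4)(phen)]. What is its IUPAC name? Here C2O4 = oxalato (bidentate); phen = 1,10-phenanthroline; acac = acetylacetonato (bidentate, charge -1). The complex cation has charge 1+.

triammineazidodicyanoiridium(IV) (acetylacetonato)oxalato(1,10-phenanthroline)osmate(II)

Both ions are complex: the cation is named first with the plain metal name, the anion second with the -ate form; each ion's ligands are alphabetised independently.
The complex cation is given as 1+; its ligand charges sum to -3, so Ir = +4.
A 1:1 salt means the anion carries the equal and opposite charge, 1−.
Anion: ligand charges sum to -3; for the ion to be 1−, Os = +2.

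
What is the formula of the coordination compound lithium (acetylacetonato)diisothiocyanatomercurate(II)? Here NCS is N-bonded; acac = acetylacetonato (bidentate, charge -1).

Li[Hg(acac)(NCS)2]

Ligands: 2 isothiocyanato (NCS, -1), 1 acetylacetonato (acac, -1). Ligand charge sum = -3.
With Hg in oxidation state +2, the complex ion is [Hg...]^1−.
Charge balance with lithium (+1) requires 1 complex ion per 1 lithium.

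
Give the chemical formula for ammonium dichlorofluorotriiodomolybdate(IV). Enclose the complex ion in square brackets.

Ligands: 3 iodo (I, -1), 2 chloro (Cl, -1), 1 fluoro (F, -1). Ligand charge sum = -6.
With Mo in oxidation state +4, the complex ion is [Mo...]^2−.
Charge balance with ammonium (+1) requires 1 complex ion per 2 ammonium.

(NH4)2[MoCl2FI3]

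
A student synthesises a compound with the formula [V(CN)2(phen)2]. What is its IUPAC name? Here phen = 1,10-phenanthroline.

dicyanobis(1,10-phenanthroline)vanadium(II)

There is no counter-ion, so the complex is neutral overall.
Ligand charges: 2×1,10-phenanthroline (neutral), 2×cyano (-1 each); total -2. So V + (-2) = 0, giving V = +2.
Ligands are named alphabetically: cyano before phenanthroline.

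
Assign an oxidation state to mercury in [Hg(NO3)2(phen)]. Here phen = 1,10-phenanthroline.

+2

No counter-ion: the bracketed complex is neutral.
Ligand charges: 1×phen neutral; 2×NO3 = -2; sum -2.
Hg + (-2) = 0 ⇒ Hg is +2.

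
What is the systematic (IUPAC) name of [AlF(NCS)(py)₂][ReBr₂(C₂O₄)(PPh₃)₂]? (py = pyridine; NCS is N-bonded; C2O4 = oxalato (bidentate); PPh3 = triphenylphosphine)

fluoroisothiocyanatobis(pyridine)aluminium(III) dibromooxalatobis(triphenylphosphine)rhenate(III)

Both ions are complex: the cation is named first with the plain metal name, the anion second with the -ate form; each ion's ligands are alphabetised independently.
Aluminium is always +3 in its complexes; the cation's ligand charges sum to -2, so the complex cation is 1+.
A 1:1 salt means the anion carries the equal and opposite charge, 1−.
Anion: ligand charges sum to -4; for the ion to be 1−, Re = +3.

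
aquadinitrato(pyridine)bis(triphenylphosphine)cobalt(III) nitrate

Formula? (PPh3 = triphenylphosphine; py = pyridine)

Ligands: 2 triphenylphosphine (PPh3, neutral), 1 aqua (H2O, neutral), 2 nitrato (NO3, -1), 1 pyridine (py, neutral). Ligand charge sum = -2.
With Co in oxidation state +3, the complex ion is [Co...]^1+.
Charge balance with nitrate (-1) requires 1 complex ion per 1 nitrate.

[Co(H2O)(NO3)2(PPh3)2(py)]NO3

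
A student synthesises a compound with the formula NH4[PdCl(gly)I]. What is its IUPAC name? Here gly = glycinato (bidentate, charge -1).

ammonium chloro(glycinato)iodopalladate(II)

The 1 ammonium counter-ion carries a total charge of +1, so each complex ion is 1−.
Ligand charges: 1×chloro (-1 each), 1×glycinato (-1 each), 1×iodo (-1 each); total -3. So Pd + (-3) = 1−, giving Pd = +2.
Ligands are named alphabetically: chloro before glycinato before iodo.
The complex ion is anionic, so palladium takes the -ate form palladate(II).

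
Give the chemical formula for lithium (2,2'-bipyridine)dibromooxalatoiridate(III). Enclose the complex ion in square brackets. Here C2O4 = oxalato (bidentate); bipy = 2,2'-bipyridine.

Li[Ir(bipy)Br2(C2O4)]

Ligands: 1 oxalato (C2O4, -2), 2 bromo (Br, -1), 1 2,2'-bipyridine (bipy, neutral). Ligand charge sum = -4.
Charge balance with lithium (+1) requires 1 complex ion per 1 lithium.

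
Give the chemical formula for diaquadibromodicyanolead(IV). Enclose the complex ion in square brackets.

Ligands: 2 bromo (Br, -1), 2 cyano (CN, -1), 2 aqua (H2O, neutral). Ligand charge sum = -4.
With Pb in oxidation state +4, the complex ion is [Pb...].

[PbBr2(CN)2(H2O)2]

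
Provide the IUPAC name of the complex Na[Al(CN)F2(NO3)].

The 1 sodium counter-ion carries a total charge of +1, so each complex ion is 1−.
Ligand charges: 1×nitrato (-1 each), 1×cyano (-1 each), 2×fluoro (-1 each); total -4. So Al + (-4) = 1−, giving Al = +3.
Ligands are named alphabetically: cyano before fluoro before nitrato.
The complex ion is anionic, so aluminium takes the -ate form aluminate(III).

sodium cyanodifluoronitratoaluminate(III)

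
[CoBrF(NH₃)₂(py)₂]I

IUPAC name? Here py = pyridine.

The 1 iodide counter-ion carries a total charge of -1, so each complex ion is 1+.
Ligand charges: 1×bromo (-1 each), 2×pyridine (neutral), 2×ammine (neutral), 1×fluoro (-1 each); total -2. So Co + (-2) = 1+, giving Co = +3.
Ligands are named alphabetically: ammine before bromo before fluoro before pyridine.

diamminebromofluorobis(pyridine)cobalt(III) iodide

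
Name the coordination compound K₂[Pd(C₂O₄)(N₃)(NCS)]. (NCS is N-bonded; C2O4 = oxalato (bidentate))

The 2 potassium counter-ions carry a total charge of +2, so each complex ion is 2−.
Ligand charges: 1×isothiocyanato (-1 each), 1×oxalato (-2 each), 1×azido (-1 each); total -4. So Pd + (-4) = 2−, giving Pd = +2.
Ligands are named alphabetically: azido before isothiocyanato before oxalato.
The complex ion is anionic, so palladium takes the -ate form palladate(II).

potassium azidoisothiocyanatooxalatopalladate(II)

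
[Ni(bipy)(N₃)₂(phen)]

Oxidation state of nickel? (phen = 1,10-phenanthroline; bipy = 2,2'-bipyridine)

No counter-ion: the bracketed complex is neutral.
Ligand charges: 1×phen neutral; 2×N3 = -2; 1×bipy neutral; sum -2.
Ni + (-2) = 0 ⇒ Ni is +2.

+2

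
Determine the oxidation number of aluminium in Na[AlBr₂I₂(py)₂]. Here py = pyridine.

1 sodium outside the brackets (+1 each) → the complex ion is 1−.
Ligand charges: 2×Br = -2; 2×I = -2; 2×py neutral; sum -4.
Al + (-4) = 1− ⇒ Al is +3.

+3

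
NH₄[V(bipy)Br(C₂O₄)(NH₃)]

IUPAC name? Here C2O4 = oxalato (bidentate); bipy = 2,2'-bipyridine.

The 1 ammonium counter-ion carries a total charge of +1, so each complex ion is 1−.
Ligand charges: 1×ammine (neutral), 1×oxalato (-2 each), 1×bromo (-1 each), 1×2,2'-bipyridine (neutral); total -3. So V + (-3) = 1−, giving V = +2.
Ligands are named alphabetically: ammine before bipyridine before bromo before oxalato.
The complex ion is anionic, so vanadium takes the -ate form vanadate(II).

ammonium ammine(2,2'-bipyridine)bromooxalatovanadate(II)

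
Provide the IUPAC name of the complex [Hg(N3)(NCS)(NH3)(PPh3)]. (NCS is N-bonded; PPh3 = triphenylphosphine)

There is no counter-ion, so the complex is neutral overall.
Ligand charges: 1×ammine (neutral), 1×isothiocyanato (-1 each), 1×triphenylphosphine (neutral), 1×azido (-1 each); total -2. So Hg + (-2) = 0, giving Hg = +2.
Ligands are named alphabetically: ammine before azido before isothiocyanato before triphenylphosphine.

ammineazidoisothiocyanato(triphenylphosphine)mercury(II)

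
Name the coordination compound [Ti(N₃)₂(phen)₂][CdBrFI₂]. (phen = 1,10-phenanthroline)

Both ions are complex: the cation is named first with the plain metal name, the anion second with the -ate form; each ion's ligands are alphabetised independently.
Cadmium is always +2 in its complexes; the anion's ligand charges sum to -4, so the complex anion is 2−.
A 1:1 salt means the cation carries the equal and opposite charge, 2+.
Cation: ligand charges sum to -2; for the ion to be 2+, Ti = +4.

diazidobis(1,10-phenanthroline)titanium(IV) bromofluorodiiodocadmate(II)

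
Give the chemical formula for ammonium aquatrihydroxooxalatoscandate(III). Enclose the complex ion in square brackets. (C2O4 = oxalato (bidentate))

(NH4)2[Sc(C2O4)(H2O)(OH)3]

Ligands: 1 oxalato (C2O4, -2), 3 hydroxo (OH, -1), 1 aqua (H2O, neutral). Ligand charge sum = -5.
With Sc in oxidation state +3, the complex ion is [Sc...]^2−.
Charge balance with ammonium (+1) requires 1 complex ion per 2 ammonium.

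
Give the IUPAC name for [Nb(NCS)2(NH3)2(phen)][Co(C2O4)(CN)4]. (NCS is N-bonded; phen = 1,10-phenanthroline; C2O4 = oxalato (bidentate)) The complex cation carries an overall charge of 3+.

diamminediisothiocyanato(1,10-phenanthroline)niobium(V) tetracyanooxalatocobaltate(III)

The complex cation is given as 3+; its ligand charges sum to -2, so Nb = +5.
A 1:1 salt means the anion carries the equal and opposite charge, 3−.
Anion: ligand charges sum to -6; for the ion to be 3−, Co = +3.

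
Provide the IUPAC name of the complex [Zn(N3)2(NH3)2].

There is no counter-ion, so the complex is neutral overall.
Ligand charges: 2×ammine (neutral), 2×azido (-1 each); total -2. So Zn + (-2) = 0, giving Zn = +2.
Ligands are named alphabetically: ammine before azido.

diamminediazidozinc(II)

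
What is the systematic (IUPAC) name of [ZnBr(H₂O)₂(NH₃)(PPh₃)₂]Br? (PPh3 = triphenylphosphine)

amminediaquabromobis(triphenylphosphine)zinc(II) bromide

The 1 bromide counter-ion carries a total charge of -1, so each complex ion is 1+.
Ligand charges: 2×aqua (neutral), 1×ammine (neutral), 1×bromo (-1 each), 2×triphenylphosphine (neutral); total -1. So Zn + (-1) = 1+, giving Zn = +2.
Ligands are named alphabetically: ammine before aqua before bromo before triphenylphosphine.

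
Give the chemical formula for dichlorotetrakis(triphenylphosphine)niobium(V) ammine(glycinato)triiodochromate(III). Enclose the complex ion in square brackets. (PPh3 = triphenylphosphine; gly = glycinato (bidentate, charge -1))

Cation [Nb…]: ligand charges -2, Nb(V) ⇒ ion charge 3+.
Anion [Cr…]: ligand charges -4, Cr(III) ⇒ ion charge 1−.
One 3+ cation requires 3 of the 1− anion.

[NbCl2(PPh3)4][Cr(gly)I3(NH3)]3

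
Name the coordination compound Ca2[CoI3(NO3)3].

calcium triiodotrinitratocobaltate(II)

The 2 calcium counter-ions carry a total charge of +4, so each complex ion is 4−.
Ligand charges: 3×nitrato (-1 each), 3×iodo (-1 each); total -6. So Co + (-6) = 4−, giving Co = +2.
The complex ion is anionic, so cobalt takes the -ate form cobaltate(II).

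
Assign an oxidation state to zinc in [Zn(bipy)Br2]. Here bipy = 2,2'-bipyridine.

No counter-ion: the bracketed complex is neutral.
Ligand charges: 1×bipy neutral; 2×Br = -2; sum -2.
Zn + (-2) = 0 ⇒ Zn is +2.

+2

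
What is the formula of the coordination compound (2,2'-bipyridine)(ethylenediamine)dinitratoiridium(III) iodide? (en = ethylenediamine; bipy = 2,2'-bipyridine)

[Ir(bipy)(en)(NO3)2]I

Ligands: 2 nitrato (NO3, -1), 1 ethylenediamine (en, neutral), 1 2,2'-bipyridine (bipy, neutral). Ligand charge sum = -2.
With Ir in oxidation state +3, the complex ion is [Ir...]^1+.
Charge balance with iodide (-1) requires 1 complex ion per 1 iodide.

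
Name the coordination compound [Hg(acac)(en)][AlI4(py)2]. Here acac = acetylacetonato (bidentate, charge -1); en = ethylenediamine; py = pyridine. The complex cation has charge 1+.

(acetylacetonato)(ethylenediamine)mercury(II) tetraiodobis(pyridine)aluminate(III)

The complex cation is given as 1+; its ligand charges sum to -1, so Hg = +2.
A 1:1 salt means the anion carries the equal and opposite charge, 1−.
Anion: ligand charges sum to -4; for the ion to be 1−, Al = +3.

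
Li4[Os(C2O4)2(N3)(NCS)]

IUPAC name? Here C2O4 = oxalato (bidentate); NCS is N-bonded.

The 4 lithium counter-ions carry a total charge of +4, so each complex ion is 4−.
Ligand charges: 2×oxalato (-2 each), 1×isothiocyanato (-1 each), 1×azido (-1 each); total -6. So Os + (-6) = 4−, giving Os = +2.
Ligands are named alphabetically: azido before isothiocyanato before oxalato.
The complex ion is anionic, so osmium takes the -ate form osmate(II).

lithium azidoisothiocyanatodioxalatoosmate(II)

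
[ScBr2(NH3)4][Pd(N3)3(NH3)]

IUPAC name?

Both ions are complex: the cation is named first with the plain metal name, the anion second with the -ate form; each ion's ligands are alphabetised independently.
Scandium is always +3 in its complexes; the cation's ligand charges sum to -2, so the complex cation is 1+.
A 1:1 salt means the anion carries the equal and opposite charge, 1−.
Anion: ligand charges sum to -3; for the ion to be 1−, Pd = +2.

tetraamminedibromoscandium(III) amminetriazidopalladate(II)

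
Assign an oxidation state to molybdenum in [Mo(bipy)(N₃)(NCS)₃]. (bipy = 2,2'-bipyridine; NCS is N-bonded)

No counter-ion: the bracketed complex is neutral.
Ligand charges: 1×N3 = -1; 1×bipy neutral; 3×NCS = -3; sum -4.
Mo + (-4) = 0 ⇒ Mo is +4.

+4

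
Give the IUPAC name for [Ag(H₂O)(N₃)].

There is no counter-ion, so the complex is neutral overall.
Ligand charges: 1×azido (-1 each), 1×aqua (neutral); total -1. So Ag + (-1) = 0, giving Ag = +1.
Ligands are named alphabetically: aqua before azido.

aquaazidosilver(I)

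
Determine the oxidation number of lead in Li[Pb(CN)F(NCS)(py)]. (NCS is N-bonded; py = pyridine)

+2

1 lithium outside the brackets (+1 each) → the complex ion is 1−.
Ligand charges: 1×NCS = -1; 1×py neutral; 1×F = -1; 1×CN = -1; sum -3.
Pb + (-3) = 1− ⇒ Pb is +2.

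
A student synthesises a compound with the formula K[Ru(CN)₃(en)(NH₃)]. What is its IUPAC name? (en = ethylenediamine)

potassium amminetricyano(ethylenediamine)ruthenate(II)

The 1 potassium counter-ion carries a total charge of +1, so each complex ion is 1−.
Ligand charges: 1×ammine (neutral), 1×ethylenediamine (neutral), 3×cyano (-1 each); total -3. So Ru + (-3) = 1−, giving Ru = +2.
Ligands are named alphabetically: ammine before cyano before ethylenediamine.
The complex ion is anionic, so ruthenium takes the -ate form ruthenate(II).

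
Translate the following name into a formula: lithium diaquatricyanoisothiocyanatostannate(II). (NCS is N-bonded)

Li2[Sn(CN)3(H2O)2(NCS)]

Ligands: 1 isothiocyanato (NCS, -1), 3 cyano (CN, -1), 2 aqua (H2O, neutral). Ligand charge sum = -4.
With Sn in oxidation state +2, the complex ion is [Sn...]^2−.
Charge balance with lithium (+1) requires 1 complex ion per 2 lithium.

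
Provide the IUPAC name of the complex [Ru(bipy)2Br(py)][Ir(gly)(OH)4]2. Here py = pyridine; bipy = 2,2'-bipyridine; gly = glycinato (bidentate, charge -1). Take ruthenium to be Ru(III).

Ru is given as +3; the cation's ligand charges sum to -1, so the complex cation is 2+.
With 2 anions per cation, each anion must be 2/2 = 1−.
Anion: ligand charges sum to -5; for the ion to be 1−, Ir = +4.

bis(2,2'-bipyridine)bromo(pyridine)ruthenium(III) (glycinato)tetrahydroxoiridate(IV)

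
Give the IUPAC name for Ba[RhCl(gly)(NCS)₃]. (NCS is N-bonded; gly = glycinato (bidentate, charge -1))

barium chloro(glycinato)triisothiocyanatorhodate(III)

The 1 barium counter-ion carries a total charge of +2, so each complex ion is 2−.
Ligand charges: 1×chloro (-1 each), 3×isothiocyanato (-1 each), 1×glycinato (-1 each); total -5. So Rh + (-5) = 2−, giving Rh = +3.
Ligands are named alphabetically: chloro before glycinato before isothiocyanato.
The complex ion is anionic, so rhodium takes the -ate form rhodate(III).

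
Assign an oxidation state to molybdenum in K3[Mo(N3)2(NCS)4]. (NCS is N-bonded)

3 potassium outside the brackets (+1 each) → the complex ion is 3−.
Ligand charges: 2×N3 = -2; 4×NCS = -4; sum -6.
Mo + (-6) = 3− ⇒ Mo is +3.

+3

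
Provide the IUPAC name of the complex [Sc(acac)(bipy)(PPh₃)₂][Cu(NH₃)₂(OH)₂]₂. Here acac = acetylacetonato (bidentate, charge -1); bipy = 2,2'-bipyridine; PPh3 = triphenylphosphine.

Both ions are complex: the cation is named first with the plain metal name, the anion second with the -ate form; each ion's ligands are alphabetised independently.
Scandium is always +3 in its complexes; the cation's ligand charges sum to -1, so the complex cation is 2+.
With 2 anions per cation, each anion must be 2/2 = 1−.
Anion: ligand charges sum to -2; for the ion to be 1−, Cu = +1.

(acetylacetonato)(2,2'-bipyridine)bis(triphenylphosphine)scandium(III) diamminedihydroxocuprate(I)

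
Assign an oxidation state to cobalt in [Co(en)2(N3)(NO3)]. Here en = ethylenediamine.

No counter-ion: the bracketed complex is neutral.
Ligand charges: 1×N3 = -1; 2×en neutral; 1×NO3 = -1; sum -2.
Co + (-2) = 0 ⇒ Co is +2.

+2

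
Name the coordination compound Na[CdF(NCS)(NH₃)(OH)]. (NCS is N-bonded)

The 1 sodium counter-ion carries a total charge of +1, so each complex ion is 1−.
Ligand charges: 1×ammine (neutral), 1×fluoro (-1 each), 1×hydroxo (-1 each), 1×isothiocyanato (-1 each); total -3. So Cd + (-3) = 1−, giving Cd = +2.
Ligands are named alphabetically: ammine before fluoro before hydroxo before isothiocyanato.
The complex ion is anionic, so cadmium takes the -ate form cadmate(II).

sodium amminefluorohydroxoisothiocyanatocadmate(II)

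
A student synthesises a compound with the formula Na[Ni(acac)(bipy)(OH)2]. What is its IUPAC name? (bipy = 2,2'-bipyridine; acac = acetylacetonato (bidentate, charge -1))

sodium (acetylacetonato)(2,2'-bipyridine)dihydroxonickelate(II)

The 1 sodium counter-ion carries a total charge of +1, so each complex ion is 1−.
Ligand charges: 2×hydroxo (-1 each), 1×2,2'-bipyridine (neutral), 1×acetylacetonato (-1 each); total -3. So Ni + (-3) = 1−, giving Ni = +2.
Ligands are named alphabetically: acetylacetonato before bipyridine before hydroxo.
The complex ion is anionic, so nickel takes the -ate form nickelate(II).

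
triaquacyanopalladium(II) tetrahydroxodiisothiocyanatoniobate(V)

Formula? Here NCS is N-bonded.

Cation [Pd…]: ligand charges -1, Pd(II) ⇒ ion charge 1+.
Anion [Nb…]: ligand charges -6, Nb(V) ⇒ ion charge 1−.
One 1+ cation balances one 1− anion.

[Pd(CN)(H2O)3][Nb(NCS)2(OH)4]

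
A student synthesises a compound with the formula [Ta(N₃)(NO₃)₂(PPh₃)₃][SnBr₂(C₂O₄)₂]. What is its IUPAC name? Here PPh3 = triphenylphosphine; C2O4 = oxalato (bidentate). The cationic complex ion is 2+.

The complex cation is given as 2+; its ligand charges sum to -3, so Ta = +5.
A 1:1 salt means the anion carries the equal and opposite charge, 2−.
Anion: ligand charges sum to -6; for the ion to be 2−, Sn = +4.

azidodinitratotris(triphenylphosphine)tantalum(V) dibromodioxalatostannate(IV)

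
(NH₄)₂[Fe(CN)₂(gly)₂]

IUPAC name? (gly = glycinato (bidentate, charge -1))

The 2 ammonium counter-ions carry a total charge of +2, so each complex ion is 2−.
Ligand charges: 2×glycinato (-1 each), 2×cyano (-1 each); total -4. So Fe + (-4) = 2−, giving Fe = +2.
Ligands are named alphabetically: cyano before glycinato.
The complex ion is anionic, so iron takes the -ate form ferrate(II).

ammonium dicyanobis(glycinato)ferrate(II)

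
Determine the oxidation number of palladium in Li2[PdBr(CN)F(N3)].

+2

2 lithium outside the brackets (+1 each) → the complex ion is 2−.
Ligand charges: 1×CN = -1; 1×F = -1; 1×Br = -1; 1×N3 = -1; sum -4.
Pd + (-4) = 2− ⇒ Pd is +2.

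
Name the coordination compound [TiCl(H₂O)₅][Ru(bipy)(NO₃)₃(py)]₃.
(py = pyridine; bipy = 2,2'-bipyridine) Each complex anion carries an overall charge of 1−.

The complex anion is given as 1−; its ligand charges sum to -3, so Ru = +2.
With 3 anions per cation, the cation must be 3×1 = 3+.
Cation: ligand charges sum to -1; for the ion to be 3+, Ti = +4.

pentaaquachlorotitanium(IV) (2,2'-bipyridine)trinitrato(pyridine)ruthenate(II)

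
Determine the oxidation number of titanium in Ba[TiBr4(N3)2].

1 barium outside the brackets (+2 each) → the complex ion is 2−.
Ligand charges: 4×Br = -4; 2×N3 = -2; sum -6.
Ti + (-6) = 2− ⇒ Ti is +4.

+4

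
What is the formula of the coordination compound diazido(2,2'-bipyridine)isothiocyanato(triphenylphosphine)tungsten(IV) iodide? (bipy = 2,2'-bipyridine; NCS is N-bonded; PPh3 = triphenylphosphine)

Ligands: 2 azido (N3, -1), 1 2,2'-bipyridine (bipy, neutral), 1 isothiocyanato (NCS, -1), 1 triphenylphosphine (PPh3, neutral). Ligand charge sum = -3.
With W in oxidation state +4, the complex ion is [W...]^1+.
Charge balance with iodide (-1) requires 1 complex ion per 1 iodide.

[W(bipy)(N3)2(NCS)(PPh3)]I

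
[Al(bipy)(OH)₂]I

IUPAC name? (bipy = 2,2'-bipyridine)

The 1 iodide counter-ion carries a total charge of -1, so each complex ion is 1+.
Ligand charges: 2×hydroxo (-1 each), 1×2,2'-bipyridine (neutral); total -2. So Al + (-2) = 1+, giving Al = +3.
Ligands are named alphabetically: bipyridine before hydroxo.

(2,2'-bipyridine)dihydroxoaluminium(III) iodide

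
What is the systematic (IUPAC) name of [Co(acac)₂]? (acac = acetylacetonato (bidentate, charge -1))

bis(acetylacetonato)cobalt(II)

There is no counter-ion, so the complex is neutral overall.
Ligand charges: 2×acetylacetonato (-1 each); total -2. So Co + (-2) = 0, giving Co = +2.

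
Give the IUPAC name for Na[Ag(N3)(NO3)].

The 1 sodium counter-ion carries a total charge of +1, so each complex ion is 1−.
Ligand charges: 1×azido (-1 each), 1×nitrato (-1 each); total -2. So Ag + (-2) = 1−, giving Ag = +1.
The complex ion is anionic, so silver takes the -ate form argentate(I).

sodium azidonitratoargentate(I)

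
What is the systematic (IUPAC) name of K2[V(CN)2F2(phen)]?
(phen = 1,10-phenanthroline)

The 2 potassium counter-ions carry a total charge of +2, so each complex ion is 2−.
Ligand charges: 2×fluoro (-1 each), 1×1,10-phenanthroline (neutral), 2×cyano (-1 each); total -4. So V + (-4) = 2−, giving V = +2.
The complex ion is anionic, so vanadium takes the -ate form vanadate(II).

potassium dicyanodifluoro(1,10-phenanthroline)vanadate(II)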